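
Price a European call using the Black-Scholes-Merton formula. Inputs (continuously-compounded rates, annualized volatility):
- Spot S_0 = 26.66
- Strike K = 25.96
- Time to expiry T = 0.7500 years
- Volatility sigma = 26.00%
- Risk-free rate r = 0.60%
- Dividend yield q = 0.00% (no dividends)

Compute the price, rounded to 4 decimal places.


d1 = (ln(S/K) + (r - q + 0.5*sigma^2) * T) / (sigma * sqrt(T)) = 0.25073622
d2 = d1 - sigma * sqrt(T) = 0.02556961
exp(-rT) = 0.99551011; exp(-qT) = 1.00000000
C = S_0 * exp(-qT) * N(d1) - K * exp(-rT) * N(d2)
N(d1) = 0.59899097; N(d2) = 0.51019969
C = 26.6600 * 1.00000000 * 0.59899097 - 25.9600 * 0.99551011 * 0.51019969 = 2.7838

Answer: Price = 2.7838


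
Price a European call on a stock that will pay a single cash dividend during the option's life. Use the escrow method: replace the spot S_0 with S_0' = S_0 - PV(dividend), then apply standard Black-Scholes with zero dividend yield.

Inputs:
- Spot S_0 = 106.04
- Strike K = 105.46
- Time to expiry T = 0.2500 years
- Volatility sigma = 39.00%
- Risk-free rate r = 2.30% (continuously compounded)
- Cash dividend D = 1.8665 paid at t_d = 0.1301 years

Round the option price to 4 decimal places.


PV(D) = D * exp(-r * t_d) = 1.8665 * 0.99701217 = 1.86092322
S_0' = S_0 - PV(D) = 106.0400 - 1.86092322 = 104.17907678
d1 = (ln(S_0'/K) + (r + sigma^2/2)*T) / (sigma*sqrt(T)) = 0.06431834
d2 = d1 - sigma*sqrt(T) = -0.13068166
exp(-rT) = 0.99426650
N(d1) = 0.52564162; N(d2) = 0.44801357
C = S_0' * N(d1) - K * exp(-rT) * N(d2) = 104.17907678 * 0.52564162 - 105.4600 * 0.99426650 * 0.44801357 = 7.7842

Answer: Price = 7.7842


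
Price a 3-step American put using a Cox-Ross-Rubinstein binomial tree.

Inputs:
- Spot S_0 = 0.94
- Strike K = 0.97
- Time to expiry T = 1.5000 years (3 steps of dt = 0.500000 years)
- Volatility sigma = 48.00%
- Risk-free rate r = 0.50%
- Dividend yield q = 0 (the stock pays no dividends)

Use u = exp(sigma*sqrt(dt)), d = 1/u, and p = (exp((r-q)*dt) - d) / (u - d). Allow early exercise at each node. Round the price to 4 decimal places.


Answer: Price = V(0,0) = 0.2497

Derivation:
dt = T/N = 0.500000
u = exp(sigma*sqrt(dt)) = 1.404121; d = 1/u = 0.712189
p = (exp((r-q)*dt) - d) / (u - d) = 0.419570
Discount per step: exp(-r*dt) = 0.997503
Stock lattice S(k, i) with i counting down-moves:
  k=0: S(0,0) = 0.9400
  k=1: S(1,0) = 1.3199; S(1,1) = 0.6695
  k=2: S(2,0) = 1.8533; S(2,1) = 0.9400; S(2,2) = 0.4768
  k=3: S(3,0) = 2.6022; S(3,1) = 1.3199; S(3,2) = 0.6695; S(3,3) = 0.3396
Terminal payoffs V(N, i) = max(K - S_T, 0):
  V(3,0) = 0.000000; V(3,1) = 0.000000; V(3,2) = 0.300542; V(3,3) = 0.630442
Backward induction: V(k, i) = exp(-r*dt) * [p * V(k+1, i) + (1-p) * V(k+1, i+1)]; then take max(V_cont, immediate exercise) for American.
  V(2,0) = exp(-r*dt) * [p*0.000000 + (1-p)*0.000000] = 0.000000; exercise = 0.000000; V(2,0) = max -> 0.000000
  V(2,1) = exp(-r*dt) * [p*0.000000 + (1-p)*0.300542] = 0.174008; exercise = 0.030000; V(2,1) = max -> 0.174008
  V(2,2) = exp(-r*dt) * [p*0.300542 + (1-p)*0.630442] = 0.490797; exercise = 0.493219; V(2,2) = max -> 0.493219
  V(1,0) = exp(-r*dt) * [p*0.000000 + (1-p)*0.174008] = 0.100747; exercise = 0.000000; V(1,0) = max -> 0.100747
  V(1,1) = exp(-r*dt) * [p*0.174008 + (1-p)*0.493219] = 0.358390; exercise = 0.300542; V(1,1) = max -> 0.358390
  V(0,0) = exp(-r*dt) * [p*0.100747 + (1-p)*0.358390] = 0.249666; exercise = 0.030000; V(0,0) = max -> 0.249666


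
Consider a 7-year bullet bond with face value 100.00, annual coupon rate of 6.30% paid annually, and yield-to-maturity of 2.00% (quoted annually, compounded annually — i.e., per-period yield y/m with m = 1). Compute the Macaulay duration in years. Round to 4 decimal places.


Coupon per period c = face * coupon_rate / m = 6.300000
Periods per year m = 1; per-period yield y/m = 0.020000
Number of cashflows N = 7
Cashflows (t years, CF_t, discount factor 1/(1+y/m)^(m*t), PV):
  t = 1.0000: CF_t = 6.300000, DF = 0.980392, PV = 6.176471
  t = 2.0000: CF_t = 6.300000, DF = 0.961169, PV = 6.055363
  t = 3.0000: CF_t = 6.300000, DF = 0.942322, PV = 5.936631
  t = 4.0000: CF_t = 6.300000, DF = 0.923845, PV = 5.820226
  t = 5.0000: CF_t = 6.300000, DF = 0.905731, PV = 5.706104
  t = 6.0000: CF_t = 6.300000, DF = 0.887971, PV = 5.594220
  t = 7.0000: CF_t = 106.300000, DF = 0.870560, PV = 92.540547
Price P = sum_t PV_t = 127.829562
Macaulay numerator sum_t t * PV_t:
  t * PV_t at t = 1.0000: 6.176471
  t * PV_t at t = 2.0000: 12.110727
  t * PV_t at t = 3.0000: 17.809892
  t * PV_t at t = 4.0000: 23.280905
  t * PV_t at t = 5.0000: 28.530521
  t * PV_t at t = 6.0000: 33.565318
  t * PV_t at t = 7.0000: 647.783829
Macaulay duration D = (sum_t t * PV_t) / P = 769.257662 / 127.829562 = 6.017839

Answer: Macaulay duration = 6.0178 years


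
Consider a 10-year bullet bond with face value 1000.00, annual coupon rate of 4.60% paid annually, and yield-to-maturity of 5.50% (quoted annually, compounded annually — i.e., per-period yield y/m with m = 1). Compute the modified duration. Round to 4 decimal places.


Answer: Modified duration = 7.7371

Derivation:
Coupon per period c = face * coupon_rate / m = 46.000000
Periods per year m = 1; per-period yield y/m = 0.055000
Number of cashflows N = 10
Cashflows (t years, CF_t, discount factor 1/(1+y/m)^(m*t), PV):
  t = 1.0000: CF_t = 46.000000, DF = 0.947867, PV = 43.601896
  t = 2.0000: CF_t = 46.000000, DF = 0.898452, PV = 41.328811
  t = 3.0000: CF_t = 46.000000, DF = 0.851614, PV = 39.174229
  t = 4.0000: CF_t = 46.000000, DF = 0.807217, PV = 37.131970
  t = 5.0000: CF_t = 46.000000, DF = 0.765134, PV = 35.196180
  t = 6.0000: CF_t = 46.000000, DF = 0.725246, PV = 33.361308
  t = 7.0000: CF_t = 46.000000, DF = 0.687437, PV = 31.622093
  t = 8.0000: CF_t = 46.000000, DF = 0.651599, PV = 29.973548
  t = 9.0000: CF_t = 46.000000, DF = 0.617629, PV = 28.410946
  t = 10.0000: CF_t = 1046.000000, DF = 0.585431, PV = 612.360386
Price P = sum_t PV_t = 932.161368
First compute Macaulay numerator sum_t t * PV_t:
  t * PV_t at t = 1.0000: 43.601896
  t * PV_t at t = 2.0000: 82.657622
  t * PV_t at t = 3.0000: 117.522686
  t * PV_t at t = 4.0000: 148.527881
  t * PV_t at t = 5.0000: 175.980901
  t * PV_t at t = 6.0000: 200.167850
  t * PV_t at t = 7.0000: 221.354652
  t * PV_t at t = 8.0000: 239.788384
  t * PV_t at t = 9.0000: 255.698514
  t * PV_t at t = 10.0000: 6123.603861
Macaulay duration D = 7608.904247 / 932.161368 = 8.162647
Modified duration = D / (1 + y/m) = 8.162647 / (1 + 0.055000) = 7.737106


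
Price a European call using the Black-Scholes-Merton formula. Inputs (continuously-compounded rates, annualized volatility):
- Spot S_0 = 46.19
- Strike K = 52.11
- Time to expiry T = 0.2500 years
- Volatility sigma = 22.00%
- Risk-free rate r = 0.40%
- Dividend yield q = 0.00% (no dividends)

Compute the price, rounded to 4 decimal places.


Answer: Price = 0.3792

Derivation:
d1 = (ln(S/K) + (r - q + 0.5*sigma^2) * T) / (sigma * sqrt(T)) = -1.03221404
d2 = d1 - sigma * sqrt(T) = -1.14221404
exp(-rT) = 0.99900050; exp(-qT) = 1.00000000
C = S_0 * exp(-qT) * N(d1) - K * exp(-rT) * N(d2)
N(d1) = 0.15098593; N(d2) = 0.12668253
C = 46.1900 * 1.00000000 * 0.15098593 - 52.1100 * 0.99900050 * 0.12668253 = 0.3792


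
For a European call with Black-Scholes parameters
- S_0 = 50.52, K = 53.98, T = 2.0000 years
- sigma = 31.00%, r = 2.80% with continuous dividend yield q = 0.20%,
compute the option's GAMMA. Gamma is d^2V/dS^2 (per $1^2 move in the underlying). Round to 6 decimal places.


Answer: Gamma = 0.017630

Derivation:
d1 = 0.1867119787; d2 = -0.2516942256
phi(d1) = 0.3920486990; exp(-qT) = 0.9960079893; exp(-rT) = 0.9455391359
Gamma = exp(-qT) * phi(d1) / (S * sigma * sqrt(T)) = 0.9960079893 * 0.3920486990 / (50.5200 * 0.3100 * 1.4142135624) = 0.017630


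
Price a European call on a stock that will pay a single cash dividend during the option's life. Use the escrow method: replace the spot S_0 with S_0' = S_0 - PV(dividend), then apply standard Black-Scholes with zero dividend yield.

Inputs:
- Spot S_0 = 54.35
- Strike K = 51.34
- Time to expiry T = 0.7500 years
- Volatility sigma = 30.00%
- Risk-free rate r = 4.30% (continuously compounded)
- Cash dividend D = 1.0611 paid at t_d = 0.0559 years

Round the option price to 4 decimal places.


PV(D) = D * exp(-r * t_d) = 1.0611 * 0.99759919 = 1.05855250
S_0' = S_0 - PV(D) = 54.3500 - 1.05855250 = 53.29144750
d1 = (ln(S_0'/K) + (r + sigma^2/2)*T) / (sigma*sqrt(T)) = 0.39762376
d2 = d1 - sigma*sqrt(T) = 0.13781614
exp(-rT) = 0.96826449
N(d1) = 0.65454623; N(d2) = 0.55480714
C = S_0' * N(d1) - K * exp(-rT) * N(d2) = 53.29144750 * 0.65454623 - 51.3400 * 0.96826449 * 0.55480714 = 7.3019

Answer: Price = 7.3019


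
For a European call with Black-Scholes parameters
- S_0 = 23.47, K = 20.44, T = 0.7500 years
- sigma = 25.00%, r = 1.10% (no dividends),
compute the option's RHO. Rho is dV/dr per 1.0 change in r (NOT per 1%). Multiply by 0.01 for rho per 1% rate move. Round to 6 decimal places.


Answer: Rho = 10.872205

Derivation:
d1 = 0.7848118255; d2 = 0.5683054746
phi(d1) = 0.2931991131; exp(-qT) = 1.0000000000; exp(-rT) = 0.9917839379
N(d2) = 0.7150862189
Rho = K*T*exp(-rT)*N(d2) = 20.4400 * 0.7500 * 0.9917839379 * 0.7150862189 = 10.872205


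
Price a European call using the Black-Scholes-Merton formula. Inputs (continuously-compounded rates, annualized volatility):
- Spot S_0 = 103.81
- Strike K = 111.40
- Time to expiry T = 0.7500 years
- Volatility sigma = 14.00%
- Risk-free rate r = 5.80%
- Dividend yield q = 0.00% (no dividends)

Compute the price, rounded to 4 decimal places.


d1 = (ln(S/K) + (r - q + 0.5*sigma^2) * T) / (sigma * sqrt(T)) = -0.16260676
d2 = d1 - sigma * sqrt(T) = -0.28385032
exp(-rT) = 0.95743255; exp(-qT) = 1.00000000
C = S_0 * exp(-qT) * N(d1) - K * exp(-rT) * N(d2)
N(d1) = 0.43541403; N(d2) = 0.38826255
C = 103.8100 * 1.00000000 * 0.43541403 - 111.4000 * 0.95743255 * 0.38826255 = 3.7890

Answer: Price = 3.7890


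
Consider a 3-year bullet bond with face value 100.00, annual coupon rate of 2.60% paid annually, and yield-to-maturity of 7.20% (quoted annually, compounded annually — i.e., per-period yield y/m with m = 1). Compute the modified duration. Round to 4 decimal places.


Answer: Modified duration = 2.7231

Derivation:
Coupon per period c = face * coupon_rate / m = 2.600000
Periods per year m = 1; per-period yield y/m = 0.072000
Number of cashflows N = 3
Cashflows (t years, CF_t, discount factor 1/(1+y/m)^(m*t), PV):
  t = 1.0000: CF_t = 2.600000, DF = 0.932836, PV = 2.425373
  t = 2.0000: CF_t = 2.600000, DF = 0.870183, PV = 2.262475
  t = 3.0000: CF_t = 102.600000, DF = 0.811738, PV = 83.284274
Price P = sum_t PV_t = 87.972122
First compute Macaulay numerator sum_t t * PV_t:
  t * PV_t at t = 1.0000: 2.425373
  t * PV_t at t = 2.0000: 4.524950
  t * PV_t at t = 3.0000: 249.852822
Macaulay duration D = 256.803145 / 87.972122 = 2.919142
Modified duration = D / (1 + y/m) = 2.919142 / (1 + 0.072000) = 2.723081


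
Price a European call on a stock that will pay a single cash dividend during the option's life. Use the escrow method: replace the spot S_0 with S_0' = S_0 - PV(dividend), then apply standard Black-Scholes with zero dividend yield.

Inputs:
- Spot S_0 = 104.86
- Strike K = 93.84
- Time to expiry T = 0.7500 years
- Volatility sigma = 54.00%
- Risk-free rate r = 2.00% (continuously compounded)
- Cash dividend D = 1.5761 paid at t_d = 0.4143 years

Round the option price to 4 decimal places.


PV(D) = D * exp(-r * t_d) = 1.5761 * 0.99174823 = 1.56309439
S_0' = S_0 - PV(D) = 104.8600 - 1.56309439 = 103.29690561
d1 = (ln(S_0'/K) + (r + sigma^2/2)*T) / (sigma*sqrt(T)) = 0.47121664
d2 = d1 - sigma*sqrt(T) = 0.00356293
exp(-rT) = 0.98511194
N(d1) = 0.68125698; N(d2) = 0.50142140
C = S_0' * N(d1) - K * exp(-rT) * N(d2) = 103.29690561 * 0.68125698 - 93.8400 * 0.98511194 * 0.50142140 = 24.0189

Answer: Price = 24.0189


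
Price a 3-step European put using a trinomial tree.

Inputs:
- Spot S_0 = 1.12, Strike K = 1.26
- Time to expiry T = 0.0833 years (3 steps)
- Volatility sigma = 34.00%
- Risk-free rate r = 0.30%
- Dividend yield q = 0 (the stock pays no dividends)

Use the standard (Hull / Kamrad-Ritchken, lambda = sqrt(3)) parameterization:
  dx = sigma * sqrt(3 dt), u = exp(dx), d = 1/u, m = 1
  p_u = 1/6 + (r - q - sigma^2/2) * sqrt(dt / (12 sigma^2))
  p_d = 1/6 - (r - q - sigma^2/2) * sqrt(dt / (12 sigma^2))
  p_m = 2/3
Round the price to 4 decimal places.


dt = T/N = 0.027767; dx = sigma*sqrt(3*dt) = 0.098130
u = exp(dx) = 1.103106; d = 1/u = 0.906531
p_u = 0.158914, p_m = 0.666667, p_d = 0.174420
Discount per step: exp(-r*dt) = 0.999917
Stock lattice S(k, j) with j the centered position index:
  k=0: S(0,+0) = 1.1200
  k=1: S(1,-1) = 1.0153; S(1,+0) = 1.1200; S(1,+1) = 1.2355
  k=2: S(2,-2) = 0.9204; S(2,-1) = 1.0153; S(2,+0) = 1.1200; S(2,+1) = 1.2355; S(2,+2) = 1.3629
  k=3: S(3,-3) = 0.8344; S(3,-2) = 0.9204; S(3,-1) = 1.0153; S(3,+0) = 1.1200; S(3,+1) = 1.2355; S(3,+2) = 1.3629; S(3,+3) = 1.5034
Terminal payoffs V(N, j) = max(K - S_T, 0):
  V(3,-3) = 0.425616; V(3,-2) = 0.339585; V(3,-1) = 0.244685; V(3,+0) = 0.140000; V(3,+1) = 0.024521; V(3,+2) = 0.000000; V(3,+3) = 0.000000
Backward induction: V(k, j) = exp(-r*dt) * [p_u * V(k+1, j+1) + p_m * V(k+1, j) + p_d * V(k+1, j-1)]
  V(2,-2) = exp(-r*dt) * [p_u*0.244685 + p_m*0.339585 + p_d*0.425616] = 0.339482
  V(2,-1) = exp(-r*dt) * [p_u*0.140000 + p_m*0.244685 + p_d*0.339585] = 0.244581
  V(2,+0) = exp(-r*dt) * [p_u*0.024521 + p_m*0.140000 + p_d*0.244685] = 0.139896
  V(2,+1) = exp(-r*dt) * [p_u*0.000000 + p_m*0.024521 + p_d*0.140000] = 0.040763
  V(2,+2) = exp(-r*dt) * [p_u*0.000000 + p_m*0.000000 + p_d*0.024521] = 0.004277
  V(1,-1) = exp(-r*dt) * [p_u*0.139896 + p_m*0.244581 + p_d*0.339482] = 0.244478
  V(1,+0) = exp(-r*dt) * [p_u*0.040763 + p_m*0.139896 + p_d*0.244581] = 0.142390
  V(1,+1) = exp(-r*dt) * [p_u*0.004277 + p_m*0.040763 + p_d*0.139896] = 0.052251
  V(0,+0) = exp(-r*dt) * [p_u*0.052251 + p_m*0.142390 + p_d*0.244478] = 0.145860

Answer: Price = V(0,0) = 0.1459


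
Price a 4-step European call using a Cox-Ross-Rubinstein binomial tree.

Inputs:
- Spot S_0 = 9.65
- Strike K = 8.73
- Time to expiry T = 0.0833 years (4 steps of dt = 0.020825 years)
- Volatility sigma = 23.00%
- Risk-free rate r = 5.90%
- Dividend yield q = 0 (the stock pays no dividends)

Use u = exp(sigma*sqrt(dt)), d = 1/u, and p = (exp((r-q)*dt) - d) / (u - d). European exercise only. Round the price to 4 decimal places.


dt = T/N = 0.020825
u = exp(sigma*sqrt(dt)) = 1.033748; d = 1/u = 0.967354
p = (exp((r-q)*dt) - d) / (u - d) = 0.510220
Discount per step: exp(-r*dt) = 0.998772
Stock lattice S(k, i) with i counting down-moves:
  k=0: S(0,0) = 9.6500
  k=1: S(1,0) = 9.9757; S(1,1) = 9.3350
  k=2: S(2,0) = 10.3123; S(2,1) = 9.6500; S(2,2) = 9.0302
  k=3: S(3,0) = 10.6603; S(3,1) = 9.9757; S(3,2) = 9.3350; S(3,3) = 8.7354
  k=4: S(4,0) = 11.0201; S(4,1) = 10.3123; S(4,2) = 9.6500; S(4,3) = 9.0302; S(4,4) = 8.4502
Terminal payoffs V(N, i) = max(S_T - K, 0):
  V(4,0) = 2.290111; V(4,1) = 1.582326; V(4,2) = 0.920000; V(4,3) = 0.300213; V(4,4) = 0.000000
Backward induction: V(k, i) = exp(-r*dt) * [p * V(k+1, i) + (1-p) * V(k+1, i+1)].
  V(3,0) = exp(-r*dt) * [p*2.290111 + (1-p)*1.582326] = 1.941066
  V(3,1) = exp(-r*dt) * [p*1.582326 + (1-p)*0.920000] = 1.256388
  V(3,2) = exp(-r*dt) * [p*0.920000 + (1-p)*0.300213] = 0.615684
  V(3,3) = exp(-r*dt) * [p*0.300213 + (1-p)*0.000000] = 0.152986
  V(2,0) = exp(-r*dt) * [p*1.941066 + (1-p)*1.256388] = 1.603753
  V(2,1) = exp(-r*dt) * [p*1.256388 + (1-p)*0.615684] = 0.941426
  V(2,2) = exp(-r*dt) * [p*0.615684 + (1-p)*0.152986] = 0.388586
  V(1,0) = exp(-r*dt) * [p*1.603753 + (1-p)*0.941426] = 1.277788
  V(1,1) = exp(-r*dt) * [p*0.941426 + (1-p)*0.388586] = 0.669833
  V(0,0) = exp(-r*dt) * [p*1.277788 + (1-p)*0.669833] = 0.978820

Answer: Price = V(0,0) = 0.9788


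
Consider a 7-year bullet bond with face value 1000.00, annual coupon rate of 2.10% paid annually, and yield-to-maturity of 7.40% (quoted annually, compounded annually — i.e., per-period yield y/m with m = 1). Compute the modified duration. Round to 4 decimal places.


Coupon per period c = face * coupon_rate / m = 21.000000
Periods per year m = 1; per-period yield y/m = 0.074000
Number of cashflows N = 7
Cashflows (t years, CF_t, discount factor 1/(1+y/m)^(m*t), PV):
  t = 1.0000: CF_t = 21.000000, DF = 0.931099, PV = 19.553073
  t = 2.0000: CF_t = 21.000000, DF = 0.866945, PV = 18.205840
  t = 3.0000: CF_t = 21.000000, DF = 0.807211, PV = 16.951434
  t = 4.0000: CF_t = 21.000000, DF = 0.751593, PV = 15.783458
  t = 5.0000: CF_t = 21.000000, DF = 0.699808, PV = 14.695958
  t = 6.0000: CF_t = 21.000000, DF = 0.651590, PV = 13.683387
  t = 7.0000: CF_t = 1021.000000, DF = 0.606694, PV = 619.435045
Price P = sum_t PV_t = 718.308196
First compute Macaulay numerator sum_t t * PV_t:
  t * PV_t at t = 1.0000: 19.553073
  t * PV_t at t = 2.0000: 36.411681
  t * PV_t at t = 3.0000: 50.854303
  t * PV_t at t = 4.0000: 63.133834
  t * PV_t at t = 5.0000: 73.479788
  t * PV_t at t = 6.0000: 82.100321
  t * PV_t at t = 7.0000: 4336.045318
Macaulay duration D = 4661.578317 / 718.308196 = 6.489663
Modified duration = D / (1 + y/m) = 6.489663 / (1 + 0.074000) = 6.042517

Answer: Modified duration = 6.0425


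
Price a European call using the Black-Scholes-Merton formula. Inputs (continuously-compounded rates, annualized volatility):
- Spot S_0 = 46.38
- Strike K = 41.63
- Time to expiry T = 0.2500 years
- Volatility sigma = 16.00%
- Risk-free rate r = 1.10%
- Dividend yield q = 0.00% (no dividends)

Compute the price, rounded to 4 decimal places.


Answer: Price = 4.9973

Derivation:
d1 = (ln(S/K) + (r - q + 0.5*sigma^2) * T) / (sigma * sqrt(T)) = 1.42496588
d2 = d1 - sigma * sqrt(T) = 1.34496588
exp(-rT) = 0.99725378; exp(-qT) = 1.00000000
C = S_0 * exp(-qT) * N(d1) - K * exp(-rT) * N(d2)
N(d1) = 0.92291647; N(d2) = 0.91068187
C = 46.3800 * 1.00000000 * 0.92291647 - 41.6300 * 0.99725378 * 0.91068187 = 4.9973


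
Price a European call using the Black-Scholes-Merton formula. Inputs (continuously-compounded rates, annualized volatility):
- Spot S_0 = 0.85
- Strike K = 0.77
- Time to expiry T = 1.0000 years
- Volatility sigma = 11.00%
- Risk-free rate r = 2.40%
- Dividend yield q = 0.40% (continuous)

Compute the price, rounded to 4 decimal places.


d1 = (ln(S/K) + (r - q + 0.5*sigma^2) * T) / (sigma * sqrt(T)) = 1.13541668
d2 = d1 - sigma * sqrt(T) = 1.02541668
exp(-rT) = 0.97628571; exp(-qT) = 0.99600799
C = S_0 * exp(-qT) * N(d1) - K * exp(-rT) * N(d2)
N(d1) = 0.87189961; N(d2) = 0.84741669
C = 0.8500 * 0.99600799 * 0.87189961 - 0.7700 * 0.97628571 * 0.84741669 = 0.1011

Answer: Price = 0.1011


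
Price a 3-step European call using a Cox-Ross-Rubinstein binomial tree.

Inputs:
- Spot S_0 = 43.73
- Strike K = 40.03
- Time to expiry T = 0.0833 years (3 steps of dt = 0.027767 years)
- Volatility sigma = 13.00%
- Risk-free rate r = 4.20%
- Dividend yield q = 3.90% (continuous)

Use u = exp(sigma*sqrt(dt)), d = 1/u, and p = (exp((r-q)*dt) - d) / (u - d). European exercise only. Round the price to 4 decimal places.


dt = T/N = 0.027767
u = exp(sigma*sqrt(dt)) = 1.021899; d = 1/u = 0.978571
p = (exp((r-q)*dt) - d) / (u - d) = 0.496507
Discount per step: exp(-r*dt) = 0.998834
Stock lattice S(k, i) with i counting down-moves:
  k=0: S(0,0) = 43.7300
  k=1: S(1,0) = 44.6876; S(1,1) = 42.7929
  k=2: S(2,0) = 45.6662; S(2,1) = 43.7300; S(2,2) = 41.8759
  k=3: S(3,0) = 46.6663; S(3,1) = 44.6876; S(3,2) = 42.7929; S(3,3) = 40.9785
Terminal payoffs V(N, i) = max(S_T - K, 0):
  V(3,0) = 6.636257; V(3,1) = 4.657629; V(3,2) = 2.762893; V(3,3) = 0.948493
Backward induction: V(k, i) = exp(-r*dt) * [p * V(k+1, i) + (1-p) * V(k+1, i+1)].
  V(2,0) = exp(-r*dt) * [p*6.636257 + (1-p)*4.657629] = 5.633459
  V(2,1) = exp(-r*dt) * [p*4.657629 + (1-p)*2.762893] = 3.699326
  V(2,2) = exp(-r*dt) * [p*2.762893 + (1-p)*0.948493] = 1.847200
  V(1,0) = exp(-r*dt) * [p*5.633459 + (1-p)*3.699326] = 4.654206
  V(1,1) = exp(-r*dt) * [p*3.699326 + (1-p)*1.847200] = 2.763569
  V(0,0) = exp(-r*dt) * [p*4.654206 + (1-p)*2.763569] = 3.697969

Answer: Price = V(0,0) = 3.6980


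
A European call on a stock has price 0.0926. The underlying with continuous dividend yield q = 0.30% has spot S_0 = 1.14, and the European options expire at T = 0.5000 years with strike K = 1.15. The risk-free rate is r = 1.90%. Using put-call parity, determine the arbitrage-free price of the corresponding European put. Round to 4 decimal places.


Put-call parity: C - P = S_0 * exp(-qT) - K * exp(-rT).
S_0 * exp(-qT) = 1.1400 * 0.99850112 = 1.13829128
K * exp(-rT) = 1.1500 * 0.99054498 = 1.13912673
P = C - S*exp(-qT) + K*exp(-rT)
P = 0.0926 - 1.13829128 + 1.13912673 = 0.0934

Answer: Put price = 0.0934


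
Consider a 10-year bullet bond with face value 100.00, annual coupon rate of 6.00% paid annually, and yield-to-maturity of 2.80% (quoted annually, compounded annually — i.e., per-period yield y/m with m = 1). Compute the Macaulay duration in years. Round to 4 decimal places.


Answer: Macaulay duration = 8.0839 years

Derivation:
Coupon per period c = face * coupon_rate / m = 6.000000
Periods per year m = 1; per-period yield y/m = 0.028000
Number of cashflows N = 10
Cashflows (t years, CF_t, discount factor 1/(1+y/m)^(m*t), PV):
  t = 1.0000: CF_t = 6.000000, DF = 0.972763, PV = 5.836576
  t = 2.0000: CF_t = 6.000000, DF = 0.946267, PV = 5.677603
  t = 3.0000: CF_t = 6.000000, DF = 0.920493, PV = 5.522960
  t = 4.0000: CF_t = 6.000000, DF = 0.895422, PV = 5.372529
  t = 5.0000: CF_t = 6.000000, DF = 0.871033, PV = 5.226196
  t = 6.0000: CF_t = 6.000000, DF = 0.847308, PV = 5.083848
  t = 7.0000: CF_t = 6.000000, DF = 0.824230, PV = 4.945377
  t = 8.0000: CF_t = 6.000000, DF = 0.801780, PV = 4.810678
  t = 9.0000: CF_t = 6.000000, DF = 0.779941, PV = 4.679648
  t = 10.0000: CF_t = 106.000000, DF = 0.758698, PV = 80.421972
Price P = sum_t PV_t = 127.577389
Macaulay numerator sum_t t * PV_t:
  t * PV_t at t = 1.0000: 5.836576
  t * PV_t at t = 2.0000: 11.355206
  t * PV_t at t = 3.0000: 16.568880
  t * PV_t at t = 4.0000: 21.490117
  t * PV_t at t = 5.0000: 26.130979
  t * PV_t at t = 6.0000: 30.503088
  t * PV_t at t = 7.0000: 34.617642
  t * PV_t at t = 8.0000: 38.485428
  t * PV_t at t = 9.0000: 42.116835
  t * PV_t at t = 10.0000: 804.219721
Macaulay duration D = (sum_t t * PV_t) / P = 1031.324473 / 127.577389 = 8.083913


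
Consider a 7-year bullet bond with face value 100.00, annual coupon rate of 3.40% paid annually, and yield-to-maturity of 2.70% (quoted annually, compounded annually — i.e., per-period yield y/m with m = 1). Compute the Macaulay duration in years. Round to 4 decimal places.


Answer: Macaulay duration = 6.3626 years

Derivation:
Coupon per period c = face * coupon_rate / m = 3.400000
Periods per year m = 1; per-period yield y/m = 0.027000
Number of cashflows N = 7
Cashflows (t years, CF_t, discount factor 1/(1+y/m)^(m*t), PV):
  t = 1.0000: CF_t = 3.400000, DF = 0.973710, PV = 3.310613
  t = 2.0000: CF_t = 3.400000, DF = 0.948111, PV = 3.223577
  t = 3.0000: CF_t = 3.400000, DF = 0.923185, PV = 3.138828
  t = 4.0000: CF_t = 3.400000, DF = 0.898914, PV = 3.056308
  t = 5.0000: CF_t = 3.400000, DF = 0.875282, PV = 2.975957
  t = 6.0000: CF_t = 3.400000, DF = 0.852270, PV = 2.897719
  t = 7.0000: CF_t = 103.400000, DF = 0.829864, PV = 85.807932
Price P = sum_t PV_t = 104.410935
Macaulay numerator sum_t t * PV_t:
  t * PV_t at t = 1.0000: 3.310613
  t * PV_t at t = 2.0000: 6.447154
  t * PV_t at t = 3.0000: 9.416485
  t * PV_t at t = 4.0000: 12.225233
  t * PV_t at t = 5.0000: 14.879787
  t * PV_t at t = 6.0000: 17.386313
  t * PV_t at t = 7.0000: 600.655521
Macaulay duration D = (sum_t t * PV_t) / P = 664.321107 / 104.410935 = 6.362563


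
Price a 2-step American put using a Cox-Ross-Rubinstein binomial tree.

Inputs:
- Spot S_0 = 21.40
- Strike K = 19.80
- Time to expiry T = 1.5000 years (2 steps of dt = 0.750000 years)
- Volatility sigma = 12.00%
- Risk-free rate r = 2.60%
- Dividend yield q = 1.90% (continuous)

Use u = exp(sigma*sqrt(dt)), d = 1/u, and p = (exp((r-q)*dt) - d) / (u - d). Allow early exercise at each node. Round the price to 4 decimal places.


dt = T/N = 0.750000
u = exp(sigma*sqrt(dt)) = 1.109515; d = 1/u = 0.901295
p = (exp((r-q)*dt) - d) / (u - d) = 0.499323
Discount per step: exp(-r*dt) = 0.980689
Stock lattice S(k, i) with i counting down-moves:
  k=0: S(0,0) = 21.4000
  k=1: S(1,0) = 23.7436; S(1,1) = 19.2877
  k=2: S(2,0) = 26.3439; S(2,1) = 21.4000; S(2,2) = 17.3839
Terminal payoffs V(N, i) = max(K - S_T, 0):
  V(2,0) = 0.000000; V(2,1) = 0.000000; V(2,2) = 2.416094
Backward induction: V(k, i) = exp(-r*dt) * [p * V(k+1, i) + (1-p) * V(k+1, i+1)]; then take max(V_cont, immediate exercise) for American.
  V(1,0) = exp(-r*dt) * [p*0.000000 + (1-p)*0.000000] = 0.000000; exercise = 0.000000; V(1,0) = max -> 0.000000
  V(1,1) = exp(-r*dt) * [p*0.000000 + (1-p)*2.416094] = 1.186324; exercise = 0.512294; V(1,1) = max -> 1.186324
  V(0,0) = exp(-r*dt) * [p*0.000000 + (1-p)*1.186324] = 0.582495; exercise = 0.000000; V(0,0) = max -> 0.582495

Answer: Price = V(0,0) = 0.5825


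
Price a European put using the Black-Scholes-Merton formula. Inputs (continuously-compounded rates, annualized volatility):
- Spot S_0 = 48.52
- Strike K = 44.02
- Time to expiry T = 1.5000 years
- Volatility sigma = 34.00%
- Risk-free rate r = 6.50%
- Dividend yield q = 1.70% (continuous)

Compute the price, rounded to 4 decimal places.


d1 = (ln(S/K) + (r - q + 0.5*sigma^2) * T) / (sigma * sqrt(T)) = 0.61485076
d2 = d1 - sigma * sqrt(T) = 0.19843751
exp(-rT) = 0.90710234; exp(-qT) = 0.97482238
P = K * exp(-rT) * N(-d2) - S_0 * exp(-qT) * N(-d1)
N(-d1) = 0.26932664; N(-d2) = 0.42135139
P = 44.0200 * 0.90710234 * 0.42135139 - 48.5200 * 0.97482238 * 0.26932664 = 4.0861

Answer: Price = 4.0861


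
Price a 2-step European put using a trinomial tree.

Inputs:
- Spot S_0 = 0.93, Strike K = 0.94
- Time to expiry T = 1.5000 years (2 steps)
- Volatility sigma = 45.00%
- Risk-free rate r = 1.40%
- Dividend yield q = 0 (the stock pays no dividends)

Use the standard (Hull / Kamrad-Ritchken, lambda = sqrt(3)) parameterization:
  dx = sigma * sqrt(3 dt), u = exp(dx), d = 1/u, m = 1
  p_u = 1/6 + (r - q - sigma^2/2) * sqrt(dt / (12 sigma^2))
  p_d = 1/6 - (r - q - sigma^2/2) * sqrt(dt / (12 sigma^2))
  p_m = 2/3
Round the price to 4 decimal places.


Answer: Price = V(0,0) = 0.1676

Derivation:
dt = T/N = 0.750000; dx = sigma*sqrt(3*dt) = 0.675000
u = exp(dx) = 1.964033; d = 1/u = 0.509156
p_u = 0.118194, p_m = 0.666667, p_d = 0.215139
Discount per step: exp(-r*dt) = 0.989555
Stock lattice S(k, j) with j the centered position index:
  k=0: S(0,+0) = 0.9300
  k=1: S(1,-1) = 0.4735; S(1,+0) = 0.9300; S(1,+1) = 1.8266
  k=2: S(2,-2) = 0.2411; S(2,-1) = 0.4735; S(2,+0) = 0.9300; S(2,+1) = 1.8266; S(2,+2) = 3.5874
Terminal payoffs V(N, j) = max(K - S_T, 0):
  V(2,-2) = 0.698907; V(2,-1) = 0.466485; V(2,+0) = 0.010000; V(2,+1) = 0.000000; V(2,+2) = 0.000000
Backward induction: V(k, j) = exp(-r*dt) * [p_u * V(k+1, j+1) + p_m * V(k+1, j) + p_d * V(k+1, j-1)]
  V(1,-1) = exp(-r*dt) * [p_u*0.010000 + p_m*0.466485 + p_d*0.698907] = 0.457702
  V(1,+0) = exp(-r*dt) * [p_u*0.000000 + p_m*0.010000 + p_d*0.466485] = 0.105908
  V(1,+1) = exp(-r*dt) * [p_u*0.000000 + p_m*0.000000 + p_d*0.010000] = 0.002129
  V(0,+0) = exp(-r*dt) * [p_u*0.002129 + p_m*0.105908 + p_d*0.457702] = 0.167558


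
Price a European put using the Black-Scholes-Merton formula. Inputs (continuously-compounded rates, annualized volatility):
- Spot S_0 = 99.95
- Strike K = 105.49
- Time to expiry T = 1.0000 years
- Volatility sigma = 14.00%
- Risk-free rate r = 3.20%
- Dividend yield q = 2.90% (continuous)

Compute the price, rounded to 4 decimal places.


d1 = (ln(S/K) + (r - q + 0.5*sigma^2) * T) / (sigma * sqrt(T)) = -0.29390072
d2 = d1 - sigma * sqrt(T) = -0.43390072
exp(-rT) = 0.96850658; exp(-qT) = 0.97141646
P = K * exp(-rT) * N(-d2) - S_0 * exp(-qT) * N(-d1)
N(-d1) = 0.61558312; N(-d2) = 0.66781973
P = 105.4900 * 0.96850658 * 0.66781973 - 99.9500 * 0.97141646 * 0.61558312 = 8.4608

Answer: Price = 8.4608


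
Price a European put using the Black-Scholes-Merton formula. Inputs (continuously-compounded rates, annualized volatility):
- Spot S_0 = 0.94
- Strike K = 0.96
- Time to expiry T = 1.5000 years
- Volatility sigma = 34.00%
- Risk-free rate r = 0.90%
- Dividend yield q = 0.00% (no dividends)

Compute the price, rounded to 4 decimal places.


Answer: Price = 0.1592

Derivation:
d1 = (ln(S/K) + (r - q + 0.5*sigma^2) * T) / (sigma * sqrt(T)) = 0.19006741
d2 = d1 - sigma * sqrt(T) = -0.22634584
exp(-rT) = 0.98659072; exp(-qT) = 1.00000000
P = K * exp(-rT) * N(-d2) - S_0 * exp(-qT) * N(-d1)
N(-d1) = 0.42462815; N(-d2) = 0.58953378
P = 0.9600 * 0.98659072 * 0.58953378 - 0.9400 * 1.00000000 * 0.42462815 = 0.1592


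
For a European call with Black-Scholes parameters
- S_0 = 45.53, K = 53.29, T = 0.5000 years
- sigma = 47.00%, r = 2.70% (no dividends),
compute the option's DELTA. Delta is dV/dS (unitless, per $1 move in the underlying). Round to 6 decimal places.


d1 = -0.2667515106; d2 = -0.5990916978
phi(d1) = 0.3849981625; exp(-qT) = 1.0000000000; exp(-rT) = 0.9865907163
N(d1) = 0.3948302453
Delta = exp(-qT) * N(d1) = 1.0000000000 * 0.3948302453 = 0.394830

Answer: Delta = 0.394830


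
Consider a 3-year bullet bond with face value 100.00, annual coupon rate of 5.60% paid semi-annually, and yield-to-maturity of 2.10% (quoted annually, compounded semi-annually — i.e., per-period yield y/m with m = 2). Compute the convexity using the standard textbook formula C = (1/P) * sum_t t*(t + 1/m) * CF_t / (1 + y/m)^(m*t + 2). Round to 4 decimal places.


Answer: Convexity = 9.4338

Derivation:
Coupon per period c = face * coupon_rate / m = 2.800000
Periods per year m = 2; per-period yield y/m = 0.010500
Number of cashflows N = 6
Cashflows (t years, CF_t, discount factor 1/(1+y/m)^(m*t), PV):
  t = 0.5000: CF_t = 2.800000, DF = 0.989609, PV = 2.770905
  t = 1.0000: CF_t = 2.800000, DF = 0.979326, PV = 2.742113
  t = 1.5000: CF_t = 2.800000, DF = 0.969150, PV = 2.713620
  t = 2.0000: CF_t = 2.800000, DF = 0.959080, PV = 2.685423
  t = 2.5000: CF_t = 2.800000, DF = 0.949114, PV = 2.657519
  t = 3.0000: CF_t = 102.800000, DF = 0.939252, PV = 96.555098
Price P = sum_t PV_t = 110.124680
Convexity numerator sum_t t*(t + 1/m) * CF_t / (1+y/m)^(m*t + 2):
  t = 0.5000: term = 1.356810
  t = 1.0000: term = 4.028135
  t = 1.5000: term = 7.972558
  t = 2.0000: term = 13.149527
  t = 2.5000: term = 19.519337
  t = 3.0000: term = 992.868817
Convexity = (1/P) * sum = 1038.895184 / 110.124680 = 9.433809


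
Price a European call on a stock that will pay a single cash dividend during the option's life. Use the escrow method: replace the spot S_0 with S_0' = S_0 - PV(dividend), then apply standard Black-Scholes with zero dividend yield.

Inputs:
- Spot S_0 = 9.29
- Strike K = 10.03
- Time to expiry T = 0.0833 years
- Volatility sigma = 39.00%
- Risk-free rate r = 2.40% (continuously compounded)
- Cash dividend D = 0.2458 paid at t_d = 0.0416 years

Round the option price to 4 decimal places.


Answer: Price = 0.1072

Derivation:
PV(D) = D * exp(-r * t_d) = 0.2458 * 0.99900210 = 0.24555472
S_0' = S_0 - PV(D) = 9.2900 - 0.24555472 = 9.04444528
d1 = (ln(S_0'/K) + (r + sigma^2/2)*T) / (sigma*sqrt(T)) = -0.84483819
d2 = d1 - sigma*sqrt(T) = -0.95739897
exp(-rT) = 0.99800280
N(d1) = 0.19910059; N(d2) = 0.16918296
C = S_0' * N(d1) - K * exp(-rT) * N(d2) = 9.04444528 * 0.19910059 - 10.0300 * 0.99800280 * 0.16918296 = 0.1072


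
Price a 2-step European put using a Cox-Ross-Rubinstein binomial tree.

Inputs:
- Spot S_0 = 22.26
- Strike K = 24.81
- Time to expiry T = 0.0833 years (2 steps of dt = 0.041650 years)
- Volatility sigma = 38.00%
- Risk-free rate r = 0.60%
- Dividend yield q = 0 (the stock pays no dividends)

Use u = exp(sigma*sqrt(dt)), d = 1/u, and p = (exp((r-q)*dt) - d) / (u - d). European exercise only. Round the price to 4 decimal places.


dt = T/N = 0.041650
u = exp(sigma*sqrt(dt)) = 1.080638; d = 1/u = 0.925379
p = (exp((r-q)*dt) - d) / (u - d) = 0.482232
Discount per step: exp(-r*dt) = 0.999750
Stock lattice S(k, i) with i counting down-moves:
  k=0: S(0,0) = 22.2600
  k=1: S(1,0) = 24.0550; S(1,1) = 20.5989
  k=2: S(2,0) = 25.9948; S(2,1) = 22.2600; S(2,2) = 19.0618
Terminal payoffs V(N, i) = max(K - S_T, 0):
  V(2,0) = 0.000000; V(2,1) = 2.550000; V(2,2) = 5.748168
Backward induction: V(k, i) = exp(-r*dt) * [p * V(k+1, i) + (1-p) * V(k+1, i+1)].
  V(1,0) = exp(-r*dt) * [p*0.000000 + (1-p)*2.550000] = 1.319980
  V(1,1) = exp(-r*dt) * [p*2.550000 + (1-p)*5.748168] = 4.204859
  V(0,0) = exp(-r*dt) * [p*1.319980 + (1-p)*4.204859] = 2.812976

Answer: Price = V(0,0) = 2.8130


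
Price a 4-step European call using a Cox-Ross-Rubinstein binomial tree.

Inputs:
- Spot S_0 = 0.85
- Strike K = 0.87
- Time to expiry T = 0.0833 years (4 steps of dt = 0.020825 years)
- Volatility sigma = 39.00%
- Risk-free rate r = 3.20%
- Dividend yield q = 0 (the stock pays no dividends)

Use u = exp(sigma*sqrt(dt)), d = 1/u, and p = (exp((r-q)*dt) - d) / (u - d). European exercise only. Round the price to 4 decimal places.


dt = T/N = 0.020825
u = exp(sigma*sqrt(dt)) = 1.057894; d = 1/u = 0.945274
p = (exp((r-q)*dt) - d) / (u - d) = 0.491853
Discount per step: exp(-r*dt) = 0.999334
Stock lattice S(k, i) with i counting down-moves:
  k=0: S(0,0) = 0.8500
  k=1: S(1,0) = 0.8992; S(1,1) = 0.8035
  k=2: S(2,0) = 0.9513; S(2,1) = 0.8500; S(2,2) = 0.7595
  k=3: S(3,0) = 1.0063; S(3,1) = 0.8992; S(3,2) = 0.8035; S(3,3) = 0.7179
  k=4: S(4,0) = 1.0646; S(4,1) = 0.9513; S(4,2) = 0.8500; S(4,3) = 0.7595; S(4,4) = 0.6787
Terminal payoffs V(N, i) = max(S_T - K, 0):
  V(4,0) = 0.194604; V(4,1) = 0.081269; V(4,2) = 0.000000; V(4,3) = 0.000000; V(4,4) = 0.000000
Backward induction: V(k, i) = exp(-r*dt) * [p * V(k+1, i) + (1-p) * V(k+1, i+1)].
  V(3,0) = exp(-r*dt) * [p*0.194604 + (1-p)*0.081269] = 0.136922
  V(3,1) = exp(-r*dt) * [p*0.081269 + (1-p)*0.000000] = 0.039946
  V(3,2) = exp(-r*dt) * [p*0.000000 + (1-p)*0.000000] = 0.000000
  V(3,3) = exp(-r*dt) * [p*0.000000 + (1-p)*0.000000] = 0.000000
  V(2,0) = exp(-r*dt) * [p*0.136922 + (1-p)*0.039946] = 0.087585
  V(2,1) = exp(-r*dt) * [p*0.039946 + (1-p)*0.000000] = 0.019634
  V(2,2) = exp(-r*dt) * [p*0.000000 + (1-p)*0.000000] = 0.000000
  V(1,0) = exp(-r*dt) * [p*0.087585 + (1-p)*0.019634] = 0.053021
  V(1,1) = exp(-r*dt) * [p*0.019634 + (1-p)*0.000000] = 0.009651
  V(0,0) = exp(-r*dt) * [p*0.053021 + (1-p)*0.009651] = 0.030962

Answer: Price = V(0,0) = 0.0310


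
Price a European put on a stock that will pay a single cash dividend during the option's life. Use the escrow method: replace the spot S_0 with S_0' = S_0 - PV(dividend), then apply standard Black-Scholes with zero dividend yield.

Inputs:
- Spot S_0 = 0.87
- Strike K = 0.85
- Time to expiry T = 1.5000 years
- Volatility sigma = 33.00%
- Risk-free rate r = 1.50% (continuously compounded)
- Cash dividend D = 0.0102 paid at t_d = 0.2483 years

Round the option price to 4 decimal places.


PV(D) = D * exp(-r * t_d) = 0.0102 * 0.99628243 = 0.01016208
S_0' = S_0 - PV(D) = 0.8700 - 0.01016208 = 0.85983792
d1 = (ln(S_0'/K) + (r + sigma^2/2)*T) / (sigma*sqrt(T)) = 0.28622549
d2 = d1 - sigma*sqrt(T) = -0.11794032
exp(-rT) = 0.97775124
N(-d1) = 0.38735271; N(-d2) = 0.54694253
P = K * exp(-rT) * N(-d2) - S_0' * N(-d1) = 0.8500 * 0.97775124 * 0.54694253 - 0.85983792 * 0.38735271 = 0.1215

Answer: Price = 0.1215


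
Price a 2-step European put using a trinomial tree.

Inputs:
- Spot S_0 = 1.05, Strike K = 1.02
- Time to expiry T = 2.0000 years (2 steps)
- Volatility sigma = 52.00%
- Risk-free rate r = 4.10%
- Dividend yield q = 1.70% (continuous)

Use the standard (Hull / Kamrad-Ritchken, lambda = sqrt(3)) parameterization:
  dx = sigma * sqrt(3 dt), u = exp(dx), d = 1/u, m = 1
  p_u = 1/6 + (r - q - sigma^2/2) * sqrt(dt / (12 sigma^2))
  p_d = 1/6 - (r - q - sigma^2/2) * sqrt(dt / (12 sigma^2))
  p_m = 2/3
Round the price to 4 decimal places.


dt = T/N = 1.000000; dx = sigma*sqrt(3*dt) = 0.900666
u = exp(dx) = 2.461243; d = 1/u = 0.406299
p_u = 0.104935, p_m = 0.666667, p_d = 0.228399
Discount per step: exp(-r*dt) = 0.959829
Stock lattice S(k, j) with j the centered position index:
  k=0: S(0,+0) = 1.0500
  k=1: S(1,-1) = 0.4266; S(1,+0) = 1.0500; S(1,+1) = 2.5843
  k=2: S(2,-2) = 0.1733; S(2,-1) = 0.4266; S(2,+0) = 1.0500; S(2,+1) = 2.5843; S(2,+2) = 6.3606
Terminal payoffs V(N, j) = max(K - S_T, 0):
  V(2,-2) = 0.846667; V(2,-1) = 0.593386; V(2,+0) = 0.000000; V(2,+1) = 0.000000; V(2,+2) = 0.000000
Backward induction: V(k, j) = exp(-r*dt) * [p_u * V(k+1, j+1) + p_m * V(k+1, j) + p_d * V(k+1, j-1)]
  V(1,-1) = exp(-r*dt) * [p_u*0.000000 + p_m*0.593386 + p_d*0.846667] = 0.565309
  V(1,+0) = exp(-r*dt) * [p_u*0.000000 + p_m*0.000000 + p_d*0.593386] = 0.130084
  V(1,+1) = exp(-r*dt) * [p_u*0.000000 + p_m*0.000000 + p_d*0.000000] = 0.000000
  V(0,+0) = exp(-r*dt) * [p_u*0.000000 + p_m*0.130084 + p_d*0.565309] = 0.207168

Answer: Price = V(0,0) = 0.2072


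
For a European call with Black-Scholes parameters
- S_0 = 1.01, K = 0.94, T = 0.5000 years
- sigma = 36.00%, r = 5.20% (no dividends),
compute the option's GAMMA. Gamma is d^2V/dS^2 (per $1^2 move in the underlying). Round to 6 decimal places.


d1 = 0.5115750000; d2 = 0.2570165588
phi(d1) = 0.3500101855; exp(-qT) = 1.0000000000; exp(-rT) = 0.9743350896
Gamma = exp(-qT) * phi(d1) / (S * sigma * sqrt(T)) = 1.0000000000 * 0.3500101855 / (1.0100 * 0.3600 * 0.7071067812) = 1.361356

Answer: Gamma = 1.361356


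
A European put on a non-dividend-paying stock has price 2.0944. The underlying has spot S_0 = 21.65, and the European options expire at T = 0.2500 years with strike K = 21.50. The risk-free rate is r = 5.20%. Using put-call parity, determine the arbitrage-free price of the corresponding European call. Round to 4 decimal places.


Answer: Call price = 2.5221

Derivation:
Put-call parity: C - P = S_0 * exp(-qT) - K * exp(-rT).
S_0 * exp(-qT) = 21.6500 * 1.00000000 = 21.65000000
K * exp(-rT) = 21.5000 * 0.98708414 = 21.22230890
C = P + S*exp(-qT) - K*exp(-rT)
C = 2.0944 + 21.65000000 - 21.22230890 = 2.5221


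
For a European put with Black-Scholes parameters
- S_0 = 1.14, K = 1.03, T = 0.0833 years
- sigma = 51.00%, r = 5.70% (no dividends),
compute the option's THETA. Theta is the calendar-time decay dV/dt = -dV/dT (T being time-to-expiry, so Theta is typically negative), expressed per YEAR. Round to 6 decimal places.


Answer: Theta = -0.277795

Derivation:
d1 = 0.7952092658; d2 = 0.6480143950
phi(d1) = 0.2908006141; exp(-qT) = 1.0000000000; exp(-rT) = 0.9952631544
Theta = -S*exp(-qT)*phi(d1)*sigma/(2*sqrt(T)) + r*K*exp(-rT)*N(-d2) - q*S*exp(-qT)*N(-d1)
N(-d1) = 0.2132458914; N(-d2) = 0.2584878199; sqrt(T) = 0.2886173938
Term 1 = -1.1400 * 1.0000000000 * 0.2908006141 * 0.5100 / (2 * 0.2886173938) = -0.2928989740
Term 2 = 0.0570 * 1.0300 * 0.9952631544 * 0.2584878199 = 0.0151039344
Term 3 = 0 (no dividend yield, q = 0)
Theta = -0.2928989740 + (0.0151039344) + (0.0000000000) = -0.277795


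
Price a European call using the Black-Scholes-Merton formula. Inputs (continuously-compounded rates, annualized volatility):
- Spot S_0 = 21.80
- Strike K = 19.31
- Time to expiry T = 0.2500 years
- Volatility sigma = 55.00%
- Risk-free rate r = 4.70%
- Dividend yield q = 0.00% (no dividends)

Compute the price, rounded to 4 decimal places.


d1 = (ln(S/K) + (r - q + 0.5*sigma^2) * T) / (sigma * sqrt(T)) = 0.62127045
d2 = d1 - sigma * sqrt(T) = 0.34627045
exp(-rT) = 0.98831876; exp(-qT) = 1.00000000
C = S_0 * exp(-qT) * N(d1) - K * exp(-rT) * N(d2)
N(d1) = 0.73278915; N(d2) = 0.63543026
C = 21.8000 * 1.00000000 * 0.73278915 - 19.3100 * 0.98831876 * 0.63543026 = 3.8480

Answer: Price = 3.8480


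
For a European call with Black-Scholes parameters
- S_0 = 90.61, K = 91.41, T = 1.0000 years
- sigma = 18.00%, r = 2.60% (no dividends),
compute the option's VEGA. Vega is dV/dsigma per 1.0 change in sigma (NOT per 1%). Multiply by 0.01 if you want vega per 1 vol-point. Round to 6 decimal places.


Answer: Vega = 35.530825

Derivation:
d1 = 0.1856094476; d2 = 0.0056094476
phi(d1) = 0.3921291745; exp(-qT) = 1.0000000000; exp(-rT) = 0.9743350896
Vega = S * exp(-qT) * phi(d1) * sqrt(T) = 90.6100 * 1.0000000000 * 0.3921291745 * 1.0000000000 = 35.530825
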